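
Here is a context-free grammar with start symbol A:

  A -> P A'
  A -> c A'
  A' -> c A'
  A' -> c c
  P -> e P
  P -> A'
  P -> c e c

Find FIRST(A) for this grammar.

From A -> P A': add FIRST(P) = { c, e }.
A -> c A' contributes {c}.
Union: FIRST(A) = { c, e }.

{ c, e }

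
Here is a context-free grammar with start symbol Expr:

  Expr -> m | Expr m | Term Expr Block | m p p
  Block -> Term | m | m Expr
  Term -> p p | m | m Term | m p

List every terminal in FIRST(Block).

{ m, p }

From Block -> Term: add FIRST(Term) = { m, p }.
Block -> m contributes {m}.
Block -> m Expr contributes {m}.
Union: FIRST(Block) = { m, p }.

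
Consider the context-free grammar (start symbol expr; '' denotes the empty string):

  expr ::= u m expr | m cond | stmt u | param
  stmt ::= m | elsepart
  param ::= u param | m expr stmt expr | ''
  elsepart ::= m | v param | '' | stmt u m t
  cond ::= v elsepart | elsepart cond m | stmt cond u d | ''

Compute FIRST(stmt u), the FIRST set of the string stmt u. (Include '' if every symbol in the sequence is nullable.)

{ m, u, v }

Add FIRST(stmt)\{''} = { m, u, v }; stmt is nullable, continue.
u is a terminal; add {u} and stop.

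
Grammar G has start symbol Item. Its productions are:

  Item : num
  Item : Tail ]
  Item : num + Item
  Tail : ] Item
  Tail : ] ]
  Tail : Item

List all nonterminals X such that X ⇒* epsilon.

{ } (none)

No nonterminal has an empty production or an RHS whose symbols are all nullable.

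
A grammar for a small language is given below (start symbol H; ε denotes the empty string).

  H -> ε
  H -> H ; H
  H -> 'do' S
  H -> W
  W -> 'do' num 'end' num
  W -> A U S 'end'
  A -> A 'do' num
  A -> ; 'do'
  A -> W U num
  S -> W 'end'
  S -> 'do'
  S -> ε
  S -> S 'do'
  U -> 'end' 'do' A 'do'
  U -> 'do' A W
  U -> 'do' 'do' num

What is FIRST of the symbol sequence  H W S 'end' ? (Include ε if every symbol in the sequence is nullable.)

{ 'do', ; }

Add FIRST(H)\{ε} = { 'do', ; }; H is nullable, continue.
Add FIRST(W) = { 'do', ; }; W is not nullable, stop.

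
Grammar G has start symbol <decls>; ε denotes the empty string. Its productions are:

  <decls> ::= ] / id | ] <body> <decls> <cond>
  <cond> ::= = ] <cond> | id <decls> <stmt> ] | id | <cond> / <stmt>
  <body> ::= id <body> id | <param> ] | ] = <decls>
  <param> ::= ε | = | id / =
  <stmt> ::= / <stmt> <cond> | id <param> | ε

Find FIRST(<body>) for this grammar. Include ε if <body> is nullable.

{ =, ], id }

<body> ::= id <body> id contributes {id}.
From <body> ::= <param> ]: <param> nullable, take FIRST(<param>) ∪ {]} = { =, ], id }.
<body> ::= ] = <decls> contributes {]}.
Union: FIRST(<body>) = { =, ], id }.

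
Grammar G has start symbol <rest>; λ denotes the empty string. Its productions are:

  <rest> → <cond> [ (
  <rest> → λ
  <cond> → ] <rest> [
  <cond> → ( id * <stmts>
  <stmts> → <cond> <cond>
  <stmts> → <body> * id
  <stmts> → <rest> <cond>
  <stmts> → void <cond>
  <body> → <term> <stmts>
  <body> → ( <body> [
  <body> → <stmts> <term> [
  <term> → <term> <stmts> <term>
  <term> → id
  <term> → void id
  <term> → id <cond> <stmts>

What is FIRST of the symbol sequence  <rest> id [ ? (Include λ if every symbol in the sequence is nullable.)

Add FIRST(<rest>)\{λ} = { (, ] }; <rest> is nullable, continue.
id is a terminal; add {id} and stop.

{ (, ], id }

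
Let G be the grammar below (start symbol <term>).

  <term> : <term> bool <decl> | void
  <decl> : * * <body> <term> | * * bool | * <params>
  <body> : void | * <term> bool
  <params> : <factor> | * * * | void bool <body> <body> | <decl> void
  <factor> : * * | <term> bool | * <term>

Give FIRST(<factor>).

{ *, void }

<factor> : * * contributes {*}.
From <factor> : <term> bool: add FIRST(<term>) = { void }.
<factor> : * <term> contributes {*}.
Union: FIRST(<factor>) = { *, void }.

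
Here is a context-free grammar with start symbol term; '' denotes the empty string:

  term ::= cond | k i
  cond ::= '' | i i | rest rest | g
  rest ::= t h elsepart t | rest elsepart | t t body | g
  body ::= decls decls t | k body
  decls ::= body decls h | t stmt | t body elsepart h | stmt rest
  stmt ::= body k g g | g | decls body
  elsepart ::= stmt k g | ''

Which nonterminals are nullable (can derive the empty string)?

Directly nullable (have an ''-production): cond, elsepart.
term ::= cond with every symbol nullable, so term is nullable.
No other nonterminal has a production whose RHS symbols are all nullable.

{ cond, elsepart, term }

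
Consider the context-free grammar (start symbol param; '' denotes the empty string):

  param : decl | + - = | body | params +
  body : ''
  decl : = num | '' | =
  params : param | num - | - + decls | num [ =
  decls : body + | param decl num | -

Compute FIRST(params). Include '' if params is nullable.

From params : param: add FIRST(param) = { +, -, =, num, '' } (including '' since param is nullable).
params : num - contributes {num}.
params : - + decls contributes {-}.
params : num [ = contributes {num}.
Union: FIRST(params) = { +, -, =, num, '' }.

{ +, -, =, num, '' }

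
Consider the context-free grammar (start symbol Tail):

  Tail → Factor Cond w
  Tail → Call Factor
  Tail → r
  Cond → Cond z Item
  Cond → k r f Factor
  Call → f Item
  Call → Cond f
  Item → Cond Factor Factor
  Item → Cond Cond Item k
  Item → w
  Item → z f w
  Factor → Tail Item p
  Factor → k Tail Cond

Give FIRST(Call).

Call → f Item contributes {f}.
From Call → Cond f: add FIRST(Cond) = { k }.
Union: FIRST(Call) = { f, k }.

{ f, k }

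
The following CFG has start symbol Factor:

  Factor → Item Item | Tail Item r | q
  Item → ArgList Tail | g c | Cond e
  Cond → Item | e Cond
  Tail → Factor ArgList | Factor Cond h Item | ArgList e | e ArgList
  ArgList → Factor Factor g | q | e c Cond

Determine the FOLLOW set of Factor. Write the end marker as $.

{ $, e, g, q }

Factor is the start symbol, so $ ∈ FOLLOW(Factor).
In Tail → Factor ArgList: add FIRST(ArgList) = { e, g, q }.
In Tail → Factor Cond h Item: add FIRST(Cond h Item) = { e, g, q }.
In ArgList → Factor Factor g: add FIRST(Factor g) = { e, g, q }.
In ArgList → Factor Factor g: add FIRST(g) = { g }.
Union: FOLLOW(Factor) = { $, e, g, q }.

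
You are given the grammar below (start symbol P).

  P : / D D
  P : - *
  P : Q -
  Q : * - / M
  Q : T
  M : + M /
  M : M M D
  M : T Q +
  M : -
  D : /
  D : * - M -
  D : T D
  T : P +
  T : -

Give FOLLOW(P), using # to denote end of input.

P is the start symbol, so # ∈ FOLLOW(P).
In T : P +: add FIRST(+) = { + }.
Union: FOLLOW(P) = { #, + }.

{ #, + }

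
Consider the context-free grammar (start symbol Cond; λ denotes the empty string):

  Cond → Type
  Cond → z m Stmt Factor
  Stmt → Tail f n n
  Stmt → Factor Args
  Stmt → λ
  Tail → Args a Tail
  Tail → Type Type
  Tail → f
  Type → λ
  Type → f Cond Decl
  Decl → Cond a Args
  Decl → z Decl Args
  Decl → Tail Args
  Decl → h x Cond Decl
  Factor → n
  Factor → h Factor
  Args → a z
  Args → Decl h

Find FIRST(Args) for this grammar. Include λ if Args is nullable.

{ a, f, h, z }

Args → a z contributes {a}.
From Args → Decl h: add FIRST(Decl) = { a, f, h, z }.
Union: FIRST(Args) = { a, f, h, z }.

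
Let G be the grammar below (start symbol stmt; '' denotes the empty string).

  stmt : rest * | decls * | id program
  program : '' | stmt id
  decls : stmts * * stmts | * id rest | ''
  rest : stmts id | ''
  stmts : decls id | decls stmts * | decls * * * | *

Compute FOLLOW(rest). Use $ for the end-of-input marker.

{ *, id }

In stmt : rest *: add FIRST(*) = { * }.
In decls : * id rest: rest is at the end, add FOLLOW(decls) = { *, id }.
Union: FOLLOW(rest) = { *, id }.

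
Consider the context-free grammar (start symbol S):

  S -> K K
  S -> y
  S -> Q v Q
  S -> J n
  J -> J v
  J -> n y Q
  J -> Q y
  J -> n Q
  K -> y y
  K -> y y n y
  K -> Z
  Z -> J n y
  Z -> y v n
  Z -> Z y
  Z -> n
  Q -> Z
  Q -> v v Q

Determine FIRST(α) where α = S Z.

{ n, v, y }

Add FIRST(S) = { n, v, y }; S is not nullable, stop.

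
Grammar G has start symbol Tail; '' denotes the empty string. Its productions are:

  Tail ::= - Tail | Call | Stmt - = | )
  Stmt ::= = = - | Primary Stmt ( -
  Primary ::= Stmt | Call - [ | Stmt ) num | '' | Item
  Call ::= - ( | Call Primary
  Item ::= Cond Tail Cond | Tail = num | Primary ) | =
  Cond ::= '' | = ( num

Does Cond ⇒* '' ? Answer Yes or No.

Yes

Cond has an ''-production, so Cond ⇒ ''.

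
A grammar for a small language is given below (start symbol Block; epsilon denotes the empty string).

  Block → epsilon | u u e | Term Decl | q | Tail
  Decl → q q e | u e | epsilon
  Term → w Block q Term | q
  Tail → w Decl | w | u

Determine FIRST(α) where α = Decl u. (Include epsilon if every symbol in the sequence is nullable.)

{ q, u }

Add FIRST(Decl)\{epsilon} = { q, u }; Decl is nullable, continue.
u is a terminal; add {u} and stop.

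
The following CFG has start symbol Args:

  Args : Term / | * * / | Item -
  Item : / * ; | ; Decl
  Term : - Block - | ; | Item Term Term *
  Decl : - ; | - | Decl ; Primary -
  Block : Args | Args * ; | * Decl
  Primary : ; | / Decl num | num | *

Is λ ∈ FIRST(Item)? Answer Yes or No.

No nonterminal in this grammar is nullable.
No production of Item has an RHS whose symbols are all nullable, so Item is not nullable.

No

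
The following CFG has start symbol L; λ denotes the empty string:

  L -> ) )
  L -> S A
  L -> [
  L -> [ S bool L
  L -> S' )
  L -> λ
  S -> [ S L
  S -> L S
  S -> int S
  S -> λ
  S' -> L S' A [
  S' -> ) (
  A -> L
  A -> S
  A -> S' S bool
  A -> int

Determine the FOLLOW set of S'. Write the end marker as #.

{ ), [, bool, int }

In L -> S' ): add FIRST()) = { ) }.
In S' -> L S' A [: add FIRST(A [) = { ), [, int }.
In A -> S' S bool: add FIRST(S bool) = { ), [, bool, int }.
Union: FOLLOW(S') = { ), [, bool, int }.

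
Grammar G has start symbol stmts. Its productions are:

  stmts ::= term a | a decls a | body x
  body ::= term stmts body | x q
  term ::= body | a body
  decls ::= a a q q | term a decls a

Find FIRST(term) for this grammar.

{ a, x }

From term ::= body: add FIRST(body) = { a, x }.
term ::= a body contributes {a}.
Union: FIRST(term) = { a, x }.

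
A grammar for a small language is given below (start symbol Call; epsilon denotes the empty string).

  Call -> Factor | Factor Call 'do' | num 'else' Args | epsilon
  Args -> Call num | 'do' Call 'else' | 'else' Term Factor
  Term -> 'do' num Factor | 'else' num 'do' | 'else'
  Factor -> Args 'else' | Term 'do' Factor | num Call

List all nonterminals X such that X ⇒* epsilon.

Directly nullable (have an epsilon-production): Call.
No other nonterminal has a production whose RHS symbols are all nullable.

{ Call }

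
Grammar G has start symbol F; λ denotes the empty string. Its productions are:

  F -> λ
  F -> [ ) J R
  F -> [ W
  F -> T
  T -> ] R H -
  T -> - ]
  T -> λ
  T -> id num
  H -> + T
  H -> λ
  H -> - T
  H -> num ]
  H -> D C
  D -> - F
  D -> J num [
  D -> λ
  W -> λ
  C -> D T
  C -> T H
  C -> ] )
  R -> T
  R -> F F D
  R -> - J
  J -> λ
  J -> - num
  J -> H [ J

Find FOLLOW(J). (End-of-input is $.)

{ $, +, -, [, ], id, num }

In F -> [ ) J R: add FIRST(R)\{λ} = { +, -, [, ], id, num }.
  Since R is nullable, also add FOLLOW(F) = { $, +, -, [, ], id, num }.
In D -> J num [: add FIRST(num [) = { num }.
In R -> - J: J is at the end, add FOLLOW(R) = { $, +, -, [, ], id, num }.
In J -> H [ J: J is at the end, add FOLLOW(J) = { $, +, -, [, ], id, num }.
Union: FOLLOW(J) = { $, +, -, [, ], id, num }.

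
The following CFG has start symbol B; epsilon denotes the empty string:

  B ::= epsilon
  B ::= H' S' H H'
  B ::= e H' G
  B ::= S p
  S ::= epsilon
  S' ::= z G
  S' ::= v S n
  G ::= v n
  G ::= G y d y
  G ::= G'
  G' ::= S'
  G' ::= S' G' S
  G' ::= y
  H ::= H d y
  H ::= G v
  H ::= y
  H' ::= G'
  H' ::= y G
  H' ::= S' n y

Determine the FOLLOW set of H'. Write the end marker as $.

In B ::= H' S' H H': add FIRST(S' H H') = { v, z }.
In B ::= H' S' H H': H' is at the end, add FOLLOW(B) = { $ }.
In B ::= e H' G: add FIRST(G) = { v, y, z }.
Union: FOLLOW(H') = { $, v, y, z }.

{ $, v, y, z }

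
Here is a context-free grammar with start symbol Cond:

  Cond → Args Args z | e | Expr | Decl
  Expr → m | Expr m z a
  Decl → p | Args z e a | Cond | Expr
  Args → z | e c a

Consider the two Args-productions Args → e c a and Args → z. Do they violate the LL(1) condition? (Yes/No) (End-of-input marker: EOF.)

FIRST(e c a) = { e } and FIRST(z) = { z }.
The FIRST sets are disjoint and neither alternative is nullable — no conflict.

No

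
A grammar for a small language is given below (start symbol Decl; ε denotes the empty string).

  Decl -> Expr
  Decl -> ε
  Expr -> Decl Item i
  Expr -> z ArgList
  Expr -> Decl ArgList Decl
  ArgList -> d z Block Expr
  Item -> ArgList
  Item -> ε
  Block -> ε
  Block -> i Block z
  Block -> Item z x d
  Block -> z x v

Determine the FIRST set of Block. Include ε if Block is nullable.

{ d, i, z, ε }

Block -> ε contributes ε.
Block -> i Block z contributes {i}.
From Block -> Item z x d: Item nullable, take FIRST(Item) ∪ {z} = { d, z }.
Block -> z x v contributes {z}.
Union: FIRST(Block) = { d, i, z, ε }.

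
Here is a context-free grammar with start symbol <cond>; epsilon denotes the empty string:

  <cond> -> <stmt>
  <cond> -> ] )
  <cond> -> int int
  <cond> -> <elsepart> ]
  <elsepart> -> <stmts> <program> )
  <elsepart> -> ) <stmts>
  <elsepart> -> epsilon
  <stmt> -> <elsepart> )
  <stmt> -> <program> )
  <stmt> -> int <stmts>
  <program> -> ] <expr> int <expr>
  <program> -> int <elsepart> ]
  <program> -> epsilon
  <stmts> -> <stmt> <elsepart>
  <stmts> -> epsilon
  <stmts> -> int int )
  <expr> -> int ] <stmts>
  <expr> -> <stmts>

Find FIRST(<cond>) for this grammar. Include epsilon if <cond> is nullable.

{ ), ], int }

From <cond> -> <stmt>: add FIRST(<stmt>) = { ), ], int }.
<cond> -> ] ) contributes {]}.
<cond> -> int int contributes {int}.
From <cond> -> <elsepart> ]: <elsepart> nullable, take FIRST(<elsepart>) ∪ {]} = { ), ], int }.
Union: FIRST(<cond>) = { ), ], int }.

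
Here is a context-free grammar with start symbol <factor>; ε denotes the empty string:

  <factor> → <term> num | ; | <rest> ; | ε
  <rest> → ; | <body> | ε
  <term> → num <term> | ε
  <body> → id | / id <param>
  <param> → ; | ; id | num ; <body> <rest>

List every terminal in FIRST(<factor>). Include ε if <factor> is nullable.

{ /, ;, id, num, ε }

From <factor> → <term> num: <term> nullable, take FIRST(<term>) ∪ {num} = { num }.
<factor> → ; contributes {;}.
From <factor> → <rest> ;: <rest> nullable, take FIRST(<rest>) ∪ {;} = { /, ;, id }.
<factor> → ε contributes ε.
Union: FIRST(<factor>) = { /, ;, id, num, ε }.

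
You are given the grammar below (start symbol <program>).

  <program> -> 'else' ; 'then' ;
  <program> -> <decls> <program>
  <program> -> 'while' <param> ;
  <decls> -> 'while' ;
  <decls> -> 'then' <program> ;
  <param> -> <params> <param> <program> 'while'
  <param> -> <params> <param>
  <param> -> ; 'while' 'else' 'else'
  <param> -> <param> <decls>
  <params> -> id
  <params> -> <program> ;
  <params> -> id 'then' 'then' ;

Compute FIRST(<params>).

<params> -> id contributes {id}.
From <params> -> <program> ;: add FIRST(<program>) = { 'else', 'then', 'while' }.
<params> -> id 'then' 'then' ; contributes {id}.
Union: FIRST(<params>) = { 'else', 'then', 'while', id }.

{ 'else', 'then', 'while', id }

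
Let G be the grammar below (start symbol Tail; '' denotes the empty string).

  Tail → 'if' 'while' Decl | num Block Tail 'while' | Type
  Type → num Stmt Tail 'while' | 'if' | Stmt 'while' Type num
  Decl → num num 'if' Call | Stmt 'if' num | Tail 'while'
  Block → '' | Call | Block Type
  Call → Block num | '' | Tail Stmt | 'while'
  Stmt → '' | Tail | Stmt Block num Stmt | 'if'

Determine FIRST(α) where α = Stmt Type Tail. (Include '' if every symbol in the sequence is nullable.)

Add FIRST(Stmt)\{''} = { 'if', 'while', num }; Stmt is nullable, continue.
Add FIRST(Type) = { 'if', 'while', num }; Type is not nullable, stop.

{ 'if', 'while', num }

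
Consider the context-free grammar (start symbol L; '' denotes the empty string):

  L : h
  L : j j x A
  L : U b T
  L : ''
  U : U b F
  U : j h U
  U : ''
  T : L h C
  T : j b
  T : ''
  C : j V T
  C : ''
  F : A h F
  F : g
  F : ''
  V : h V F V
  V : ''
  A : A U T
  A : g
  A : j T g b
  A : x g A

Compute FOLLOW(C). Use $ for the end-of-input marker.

{ $, b, g, h, j }

In T : L h C: C is at the end, add FOLLOW(T) = { $, b, g, h, j }.
Union: FOLLOW(C) = { $, b, g, h, j }.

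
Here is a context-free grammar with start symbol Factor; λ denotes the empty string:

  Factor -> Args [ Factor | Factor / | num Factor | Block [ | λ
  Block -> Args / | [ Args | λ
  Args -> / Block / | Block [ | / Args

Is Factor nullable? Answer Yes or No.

Factor has an λ-production, so Factor ⇒ λ.

Yes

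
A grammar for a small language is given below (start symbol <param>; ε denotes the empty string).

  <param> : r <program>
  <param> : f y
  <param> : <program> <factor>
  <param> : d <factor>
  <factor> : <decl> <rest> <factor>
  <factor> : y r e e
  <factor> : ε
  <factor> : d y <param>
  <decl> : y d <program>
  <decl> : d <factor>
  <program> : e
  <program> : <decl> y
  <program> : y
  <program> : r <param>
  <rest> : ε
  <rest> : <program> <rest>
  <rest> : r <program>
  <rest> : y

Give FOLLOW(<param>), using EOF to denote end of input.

{ EOF, d, e, r, y }

<param> is the start symbol, so EOF ∈ FOLLOW(<param>).
In <factor> : d y <param>: <param> is at the end, add FOLLOW(<factor>) = { EOF, d, e, r, y }.
In <program> : r <param>: <param> is at the end, add FOLLOW(<program>) = { EOF, d, e, r, y }.
Union: FOLLOW(<param>) = { EOF, d, e, r, y }.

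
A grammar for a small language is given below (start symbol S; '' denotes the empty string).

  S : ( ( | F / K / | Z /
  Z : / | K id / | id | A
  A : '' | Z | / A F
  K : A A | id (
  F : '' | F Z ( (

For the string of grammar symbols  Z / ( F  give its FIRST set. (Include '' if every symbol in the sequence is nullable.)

{ /, id }

Add FIRST(Z)\{''} = { /, id }; Z is nullable, continue.
/ is a terminal; add {/} and stop.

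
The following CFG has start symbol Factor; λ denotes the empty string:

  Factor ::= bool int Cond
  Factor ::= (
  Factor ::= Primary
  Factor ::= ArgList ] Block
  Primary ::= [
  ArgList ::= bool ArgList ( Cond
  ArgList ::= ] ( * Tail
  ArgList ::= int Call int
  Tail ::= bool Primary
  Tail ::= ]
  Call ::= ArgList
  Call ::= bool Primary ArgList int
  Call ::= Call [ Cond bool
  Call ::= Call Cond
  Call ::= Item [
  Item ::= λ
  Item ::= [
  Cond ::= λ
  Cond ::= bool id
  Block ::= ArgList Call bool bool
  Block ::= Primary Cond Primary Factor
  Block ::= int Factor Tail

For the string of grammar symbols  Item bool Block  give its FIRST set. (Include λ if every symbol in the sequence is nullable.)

{ [, bool }

Add FIRST(Item)\{λ} = { [ }; Item is nullable, continue.
bool is a terminal; add {bool} and stop.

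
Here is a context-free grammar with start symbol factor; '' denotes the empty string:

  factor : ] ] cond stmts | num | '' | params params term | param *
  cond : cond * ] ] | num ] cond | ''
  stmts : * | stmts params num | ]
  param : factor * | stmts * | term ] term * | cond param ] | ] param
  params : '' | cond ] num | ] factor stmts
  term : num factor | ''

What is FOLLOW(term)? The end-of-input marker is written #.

{ #, *, ] }

In factor : params params term: term is at the end, add FOLLOW(factor) = { #, *, ] }.
In param : term ] term *: add FIRST(] term *) = { ] }.
In param : term ] term *: add FIRST(*) = { * }.
Union: FOLLOW(term) = { #, *, ] }.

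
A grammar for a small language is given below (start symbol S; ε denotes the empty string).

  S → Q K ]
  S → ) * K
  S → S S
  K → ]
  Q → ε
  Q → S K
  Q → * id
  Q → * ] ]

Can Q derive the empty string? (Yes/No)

Yes

Q has an ε-production, so Q ⇒ ε.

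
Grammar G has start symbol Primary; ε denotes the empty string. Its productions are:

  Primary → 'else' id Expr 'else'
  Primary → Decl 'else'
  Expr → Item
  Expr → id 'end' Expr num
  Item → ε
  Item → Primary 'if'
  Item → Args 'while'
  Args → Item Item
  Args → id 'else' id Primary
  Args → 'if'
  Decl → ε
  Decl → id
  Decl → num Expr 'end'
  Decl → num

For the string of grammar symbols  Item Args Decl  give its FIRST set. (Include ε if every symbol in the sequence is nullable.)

{ 'else', 'if', 'while', id, num, ε }

Add FIRST(Item)\{ε} = { 'else', 'if', 'while', id, num }; Item is nullable, continue.
Add FIRST(Args)\{ε} = { 'else', 'if', 'while', id, num }; Args is nullable, continue.
Add FIRST(Decl)\{ε} = { id, num }; Decl is nullable, continue.
Every symbol is nullable, so include ε.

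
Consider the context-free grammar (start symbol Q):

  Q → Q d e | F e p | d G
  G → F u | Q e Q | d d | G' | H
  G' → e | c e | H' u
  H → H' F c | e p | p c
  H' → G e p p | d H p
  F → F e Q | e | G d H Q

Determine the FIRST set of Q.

From Q → Q d e: add FIRST(Q) = { c, d, e, p }.
From Q → F e p: add FIRST(F) = { c, d, e, p }.
Q → d G contributes {d}.
Union: FIRST(Q) = { c, d, e, p }.

{ c, d, e, p }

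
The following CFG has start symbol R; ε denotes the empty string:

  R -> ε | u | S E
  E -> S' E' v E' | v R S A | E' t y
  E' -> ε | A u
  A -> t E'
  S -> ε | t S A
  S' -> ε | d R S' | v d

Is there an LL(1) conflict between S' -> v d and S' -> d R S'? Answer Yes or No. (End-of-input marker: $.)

FIRST(v d) = { v } and FIRST(d R S') = { d }.
The FIRST sets are disjoint and neither alternative is nullable — no conflict.

No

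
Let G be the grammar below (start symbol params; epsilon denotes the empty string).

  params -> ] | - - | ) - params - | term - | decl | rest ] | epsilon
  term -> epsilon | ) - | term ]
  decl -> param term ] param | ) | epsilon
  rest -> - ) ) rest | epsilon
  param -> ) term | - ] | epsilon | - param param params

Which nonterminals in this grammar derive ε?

{ decl, param, params, rest, term }

Directly nullable (have an epsilon-production): params, term, decl, rest, param.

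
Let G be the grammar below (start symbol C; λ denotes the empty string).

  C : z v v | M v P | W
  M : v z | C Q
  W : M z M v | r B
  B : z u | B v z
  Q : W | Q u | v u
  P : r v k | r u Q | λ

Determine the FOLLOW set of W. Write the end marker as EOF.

{ EOF, r, u, v, z }

In C : W: W is at the end, add FOLLOW(C) = { EOF, r, v, z }.
In Q : W: W is at the end, add FOLLOW(Q) = { EOF, r, u, v, z }.
Union: FOLLOW(W) = { EOF, r, u, v, z }.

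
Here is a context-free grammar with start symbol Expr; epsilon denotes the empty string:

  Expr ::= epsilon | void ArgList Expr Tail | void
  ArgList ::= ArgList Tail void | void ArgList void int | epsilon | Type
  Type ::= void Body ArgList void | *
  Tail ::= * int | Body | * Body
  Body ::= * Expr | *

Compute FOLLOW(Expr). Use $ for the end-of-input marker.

Expr is the start symbol, so $ ∈ FOLLOW(Expr).
In Expr ::= void ArgList Expr Tail: add FIRST(Tail) = { * }.
In Body ::= * Expr: Expr is at the end, add FOLLOW(Body) = { $, *, void }.
Union: FOLLOW(Expr) = { $, *, void }.

{ $, *, void }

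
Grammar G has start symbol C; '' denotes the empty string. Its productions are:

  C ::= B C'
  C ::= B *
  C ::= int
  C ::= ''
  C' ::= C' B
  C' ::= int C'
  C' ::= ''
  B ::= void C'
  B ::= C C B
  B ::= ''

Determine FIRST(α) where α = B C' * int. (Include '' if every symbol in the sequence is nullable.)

{ *, int, void }

Add FIRST(B)\{''} = { *, int, void }; B is nullable, continue.
Add FIRST(C')\{''} = { *, int, void }; C' is nullable, continue.
* is a terminal; add {*} and stop.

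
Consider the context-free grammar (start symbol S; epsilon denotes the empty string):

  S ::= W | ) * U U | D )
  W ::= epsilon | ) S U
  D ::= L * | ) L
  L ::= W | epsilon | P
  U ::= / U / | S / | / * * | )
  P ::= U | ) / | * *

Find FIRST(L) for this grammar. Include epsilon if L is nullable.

From L ::= W: add FIRST(W) = { ), epsilon } (including epsilon since W is nullable).
L ::= epsilon contributes epsilon.
From L ::= P: add FIRST(P) = { ), *, / }.
Union: FIRST(L) = { ), *, /, epsilon }.

{ ), *, /, epsilon }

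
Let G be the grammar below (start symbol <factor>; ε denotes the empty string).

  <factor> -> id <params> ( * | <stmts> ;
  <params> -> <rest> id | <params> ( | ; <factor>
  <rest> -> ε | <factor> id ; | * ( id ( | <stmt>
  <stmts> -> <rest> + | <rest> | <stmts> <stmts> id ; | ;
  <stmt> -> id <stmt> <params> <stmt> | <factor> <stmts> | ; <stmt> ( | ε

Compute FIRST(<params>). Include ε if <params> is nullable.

From <params> -> <rest> id: <rest> nullable, take FIRST(<rest>) ∪ {id} = { *, +, ;, id }.
From <params> -> <params> (: add FIRST(<params>) = { *, +, ;, id }.
<params> -> ; <factor> contributes {;}.
Union: FIRST(<params>) = { *, +, ;, id }.

{ *, +, ;, id }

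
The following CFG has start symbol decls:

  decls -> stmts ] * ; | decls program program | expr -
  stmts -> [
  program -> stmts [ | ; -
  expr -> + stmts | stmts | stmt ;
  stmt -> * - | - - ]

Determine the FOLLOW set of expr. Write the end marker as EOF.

In decls -> expr -: add FIRST(-) = { - }.
Union: FOLLOW(expr) = { - }.

{ - }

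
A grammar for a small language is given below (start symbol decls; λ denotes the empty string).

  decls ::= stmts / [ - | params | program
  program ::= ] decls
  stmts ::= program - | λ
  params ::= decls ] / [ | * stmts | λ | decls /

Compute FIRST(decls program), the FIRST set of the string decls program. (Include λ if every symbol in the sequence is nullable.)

{ *, /, ] }

Add FIRST(decls)\{λ} = { *, /, ] }; decls is nullable, continue.
Add FIRST(program) = { ] }; program is not nullable, stop.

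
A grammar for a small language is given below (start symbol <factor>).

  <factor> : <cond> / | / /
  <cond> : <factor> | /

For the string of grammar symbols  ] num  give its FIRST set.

{ ] }

] is a terminal; add {]} and stop.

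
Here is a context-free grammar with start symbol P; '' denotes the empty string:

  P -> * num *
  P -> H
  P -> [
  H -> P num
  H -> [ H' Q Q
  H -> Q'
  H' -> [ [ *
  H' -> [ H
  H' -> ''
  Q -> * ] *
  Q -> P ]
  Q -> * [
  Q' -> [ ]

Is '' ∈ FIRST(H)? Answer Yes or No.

No

Nullable nonterminals: H'.
No production of H has an RHS whose symbols are all nullable, so H is not nullable.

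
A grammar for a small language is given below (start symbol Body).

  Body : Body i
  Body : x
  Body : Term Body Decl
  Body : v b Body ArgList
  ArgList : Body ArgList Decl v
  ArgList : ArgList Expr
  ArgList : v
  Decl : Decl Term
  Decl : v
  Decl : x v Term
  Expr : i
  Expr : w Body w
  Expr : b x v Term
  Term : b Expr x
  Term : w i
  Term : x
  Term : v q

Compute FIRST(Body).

From Body : Body i: add FIRST(Body) = { b, v, w, x }.
Body : x contributes {x}.
From Body : Term Body Decl: add FIRST(Term) = { b, v, w, x }.
Body : v b Body ArgList contributes {v}.
Union: FIRST(Body) = { b, v, w, x }.

{ b, v, w, x }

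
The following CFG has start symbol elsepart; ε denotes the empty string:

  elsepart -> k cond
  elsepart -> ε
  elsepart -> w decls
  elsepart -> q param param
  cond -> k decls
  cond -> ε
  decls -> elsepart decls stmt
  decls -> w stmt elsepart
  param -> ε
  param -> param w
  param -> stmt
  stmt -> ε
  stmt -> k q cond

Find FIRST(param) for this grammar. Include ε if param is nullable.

param -> ε contributes ε.
From param -> param w: param nullable, take FIRST(param) ∪ {w} = { k, w }.
From param -> stmt: add FIRST(stmt) = { k, ε } (including ε since stmt is nullable).
Union: FIRST(param) = { k, w, ε }.

{ k, w, ε }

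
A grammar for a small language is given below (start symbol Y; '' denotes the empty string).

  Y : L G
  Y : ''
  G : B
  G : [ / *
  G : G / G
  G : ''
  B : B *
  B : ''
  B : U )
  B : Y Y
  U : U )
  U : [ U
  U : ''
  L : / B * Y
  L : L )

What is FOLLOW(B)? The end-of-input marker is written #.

{ #, ), *, /, [ }

In G : B: B is at the end, add FOLLOW(G) = { #, ), *, /, [ }.
In B : B *: add FIRST(*) = { * }.
In L : / B * Y: add FIRST(* Y) = { * }.
Union: FOLLOW(B) = { #, ), *, /, [ }.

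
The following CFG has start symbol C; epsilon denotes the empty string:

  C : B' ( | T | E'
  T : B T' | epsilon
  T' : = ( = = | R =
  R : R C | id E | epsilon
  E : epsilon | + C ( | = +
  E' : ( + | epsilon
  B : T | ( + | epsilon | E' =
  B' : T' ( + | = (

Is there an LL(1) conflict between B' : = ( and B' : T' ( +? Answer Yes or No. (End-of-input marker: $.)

Yes

FIRST(= () = { = } and FIRST(T' ( +) = { (, =, id }.
Both contain =, so the two alternatives are not disjoint — LL(1) conflict.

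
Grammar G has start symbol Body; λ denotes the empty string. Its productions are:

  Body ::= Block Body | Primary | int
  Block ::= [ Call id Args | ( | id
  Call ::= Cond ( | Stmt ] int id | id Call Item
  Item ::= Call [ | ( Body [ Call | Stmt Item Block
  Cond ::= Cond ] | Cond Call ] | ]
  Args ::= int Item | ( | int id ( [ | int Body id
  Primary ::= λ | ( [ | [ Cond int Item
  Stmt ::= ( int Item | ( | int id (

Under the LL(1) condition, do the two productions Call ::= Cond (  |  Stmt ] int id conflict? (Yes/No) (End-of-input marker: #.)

FIRST(Cond () = { ] } and FIRST(Stmt ] int id) = { (, int }.
The FIRST sets are disjoint and neither alternative is nullable — no conflict.

No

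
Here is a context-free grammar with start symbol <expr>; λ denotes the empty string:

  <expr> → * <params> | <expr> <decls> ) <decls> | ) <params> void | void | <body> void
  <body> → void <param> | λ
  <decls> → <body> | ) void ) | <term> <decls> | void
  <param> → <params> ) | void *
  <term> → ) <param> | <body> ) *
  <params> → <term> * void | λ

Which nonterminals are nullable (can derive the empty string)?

{ <body>, <decls>, <params> }

Directly nullable (have an λ-production): <body>, <params>.
<decls> → <body> with every symbol nullable, so <decls> is nullable.
No other nonterminal has a production whose RHS symbols are all nullable.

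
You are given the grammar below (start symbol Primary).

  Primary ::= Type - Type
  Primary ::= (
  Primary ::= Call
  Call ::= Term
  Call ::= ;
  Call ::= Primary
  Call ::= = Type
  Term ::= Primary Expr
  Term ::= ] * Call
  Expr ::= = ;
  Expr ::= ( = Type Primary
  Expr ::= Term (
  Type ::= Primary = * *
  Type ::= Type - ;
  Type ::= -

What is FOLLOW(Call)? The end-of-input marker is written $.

In Primary ::= Call: Call is at the end, add FOLLOW(Primary) = { $, (, -, ;, =, ] }.
In Term ::= ] * Call: Call is at the end, add FOLLOW(Term) = { $, (, -, ;, =, ] }.
Union: FOLLOW(Call) = { $, (, -, ;, =, ] }.

{ $, (, -, ;, =, ] }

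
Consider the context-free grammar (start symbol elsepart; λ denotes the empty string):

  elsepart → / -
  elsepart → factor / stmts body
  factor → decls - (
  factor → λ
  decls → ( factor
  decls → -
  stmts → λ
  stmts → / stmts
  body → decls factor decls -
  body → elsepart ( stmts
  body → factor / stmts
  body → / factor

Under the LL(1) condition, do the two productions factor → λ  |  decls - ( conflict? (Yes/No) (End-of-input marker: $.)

FIRST(λ) = { λ } and FIRST(decls - () = { (, - }.
The first alternative is nullable and FOLLOW(factor) = { $, (, -, / } shares ( with FIRST of the second — conflict.

Yes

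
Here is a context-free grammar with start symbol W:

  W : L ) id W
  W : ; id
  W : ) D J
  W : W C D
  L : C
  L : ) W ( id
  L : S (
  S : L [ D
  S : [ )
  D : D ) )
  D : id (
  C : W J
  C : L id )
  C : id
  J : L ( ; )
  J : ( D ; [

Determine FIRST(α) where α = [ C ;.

[ is a terminal; add {[} and stop.

{ [ }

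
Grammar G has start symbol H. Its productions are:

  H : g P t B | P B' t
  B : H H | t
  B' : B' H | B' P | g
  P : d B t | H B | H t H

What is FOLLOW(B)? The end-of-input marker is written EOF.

{ EOF, d, g, t }

In H : g P t B: B is at the end, add FOLLOW(H) = { EOF, d, g, t }.
In P : d B t: add FIRST(t) = { t }.
In P : H B: B is at the end, add FOLLOW(P) = { d, g, t }.
Union: FOLLOW(B) = { EOF, d, g, t }.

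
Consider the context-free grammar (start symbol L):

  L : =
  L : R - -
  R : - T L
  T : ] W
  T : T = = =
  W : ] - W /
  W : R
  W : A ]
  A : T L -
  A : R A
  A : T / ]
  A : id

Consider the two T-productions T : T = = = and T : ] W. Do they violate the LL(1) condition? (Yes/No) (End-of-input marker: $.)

FIRST(T = = =) = { ] } and FIRST(] W) = { ] }.
Both contain ], so the two alternatives are not disjoint — LL(1) conflict.

Yes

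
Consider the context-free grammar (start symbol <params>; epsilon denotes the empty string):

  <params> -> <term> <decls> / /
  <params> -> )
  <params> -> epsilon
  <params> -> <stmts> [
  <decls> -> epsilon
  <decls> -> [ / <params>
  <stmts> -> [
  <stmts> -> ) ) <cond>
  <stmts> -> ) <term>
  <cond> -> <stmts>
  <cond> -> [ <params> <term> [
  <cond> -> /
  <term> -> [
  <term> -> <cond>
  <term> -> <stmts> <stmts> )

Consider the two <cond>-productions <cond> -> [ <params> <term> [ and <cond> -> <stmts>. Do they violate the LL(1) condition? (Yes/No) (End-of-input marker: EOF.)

Yes

FIRST([ <params> <term> [) = { [ } and FIRST(<stmts>) = { ), [ }.
Both contain [, so the two alternatives are not disjoint — LL(1) conflict.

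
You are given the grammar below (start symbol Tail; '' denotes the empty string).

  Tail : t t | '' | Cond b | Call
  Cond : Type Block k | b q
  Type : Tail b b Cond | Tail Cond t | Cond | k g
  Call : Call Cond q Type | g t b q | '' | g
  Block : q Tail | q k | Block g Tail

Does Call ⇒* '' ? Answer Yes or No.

Call has an ''-production, so Call ⇒ ''.

Yes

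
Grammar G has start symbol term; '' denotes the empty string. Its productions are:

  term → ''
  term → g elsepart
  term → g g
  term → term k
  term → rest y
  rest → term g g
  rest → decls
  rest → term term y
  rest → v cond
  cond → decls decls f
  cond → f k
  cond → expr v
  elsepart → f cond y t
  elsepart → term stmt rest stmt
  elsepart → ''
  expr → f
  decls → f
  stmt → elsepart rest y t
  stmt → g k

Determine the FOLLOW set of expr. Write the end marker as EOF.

In cond → expr v: add FIRST(v) = { v }.
Union: FOLLOW(expr) = { v }.

{ v }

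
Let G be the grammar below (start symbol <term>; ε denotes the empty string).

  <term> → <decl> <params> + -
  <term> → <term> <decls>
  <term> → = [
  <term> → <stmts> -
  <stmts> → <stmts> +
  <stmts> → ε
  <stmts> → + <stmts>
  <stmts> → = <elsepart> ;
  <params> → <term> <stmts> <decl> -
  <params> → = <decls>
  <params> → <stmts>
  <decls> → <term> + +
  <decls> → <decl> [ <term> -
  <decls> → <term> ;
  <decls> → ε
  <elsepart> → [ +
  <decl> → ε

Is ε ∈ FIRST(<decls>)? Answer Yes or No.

Yes

<decls> has an ε-production, so <decls> ⇒ ε.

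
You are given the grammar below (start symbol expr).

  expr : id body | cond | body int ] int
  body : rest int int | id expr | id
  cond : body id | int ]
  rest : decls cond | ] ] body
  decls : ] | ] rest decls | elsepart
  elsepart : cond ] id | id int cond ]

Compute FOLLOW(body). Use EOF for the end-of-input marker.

{ EOF, ], id, int }

In expr : id body: body is at the end, add FOLLOW(expr) = { EOF, ], id, int }.
In expr : body int ] int: add FIRST(int ] int) = { int }.
In cond : body id: add FIRST(id) = { id }.
In rest : ] ] body: body is at the end, add FOLLOW(rest) = { ], id, int }.
Union: FOLLOW(body) = { EOF, ], id, int }.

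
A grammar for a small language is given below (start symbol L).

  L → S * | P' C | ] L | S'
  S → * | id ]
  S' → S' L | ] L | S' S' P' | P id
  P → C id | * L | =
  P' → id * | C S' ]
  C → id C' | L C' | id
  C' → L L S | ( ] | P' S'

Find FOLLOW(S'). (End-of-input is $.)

In L → S': S' is at the end, add FOLLOW(L) = { $, (, *, =, ], id }.
In S' → S' L: add FIRST(L) = { *, =, ], id }.
In S' → S' S' P': add FIRST(S' P') = { *, =, ], id }.
In S' → S' S' P': add FIRST(P') = { *, =, ], id }.
In P' → C S' ]: add FIRST(]) = { ] }.
In C' → P' S': S' is at the end, add FOLLOW(C') = { $, (, *, =, ], id }.
Union: FOLLOW(S') = { $, (, *, =, ], id }.

{ $, (, *, =, ], id }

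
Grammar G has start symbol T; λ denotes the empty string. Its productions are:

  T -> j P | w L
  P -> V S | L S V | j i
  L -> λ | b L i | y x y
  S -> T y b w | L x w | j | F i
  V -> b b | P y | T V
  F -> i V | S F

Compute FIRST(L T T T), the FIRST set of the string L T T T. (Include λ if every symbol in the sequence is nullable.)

Add FIRST(L)\{λ} = { b, y }; L is nullable, continue.
Add FIRST(T) = { j, w }; T is not nullable, stop.

{ b, j, w, y }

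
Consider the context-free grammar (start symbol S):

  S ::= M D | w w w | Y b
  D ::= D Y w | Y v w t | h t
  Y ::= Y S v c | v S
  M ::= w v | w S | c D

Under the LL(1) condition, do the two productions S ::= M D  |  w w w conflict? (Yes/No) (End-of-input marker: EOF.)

FIRST(M D) = { c, w } and FIRST(w w w) = { w }.
Both contain w, so the two alternatives are not disjoint — LL(1) conflict.

Yes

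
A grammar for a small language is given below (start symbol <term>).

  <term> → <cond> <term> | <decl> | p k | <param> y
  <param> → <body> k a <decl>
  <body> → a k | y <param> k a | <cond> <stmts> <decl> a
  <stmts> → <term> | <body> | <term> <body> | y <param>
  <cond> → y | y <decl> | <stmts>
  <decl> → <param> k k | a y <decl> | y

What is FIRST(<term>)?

From <term> → <cond> <term>: add FIRST(<cond>) = { a, p, y }.
From <term> → <decl>: add FIRST(<decl>) = { a, p, y }.
<term> → p k contributes {p}.
From <term> → <param> y: add FIRST(<param>) = { a, p, y }.
Union: FIRST(<term>) = { a, p, y }.

{ a, p, y }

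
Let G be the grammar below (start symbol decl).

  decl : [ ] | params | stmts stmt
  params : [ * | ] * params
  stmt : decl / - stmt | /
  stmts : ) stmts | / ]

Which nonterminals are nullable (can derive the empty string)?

No nonterminal has an empty production or an RHS whose symbols are all nullable.

{ } (none)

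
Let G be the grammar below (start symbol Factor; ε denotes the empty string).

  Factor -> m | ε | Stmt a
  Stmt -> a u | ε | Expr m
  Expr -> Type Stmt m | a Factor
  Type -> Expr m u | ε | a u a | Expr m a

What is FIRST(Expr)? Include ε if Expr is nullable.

From Expr -> Type Stmt m: Type, Stmt nullable, take FIRST(Type) ∪ FIRST(Stmt) ∪ {m} = { a, m }.
Expr -> a Factor contributes {a}.
Union: FIRST(Expr) = { a, m }.

{ a, m }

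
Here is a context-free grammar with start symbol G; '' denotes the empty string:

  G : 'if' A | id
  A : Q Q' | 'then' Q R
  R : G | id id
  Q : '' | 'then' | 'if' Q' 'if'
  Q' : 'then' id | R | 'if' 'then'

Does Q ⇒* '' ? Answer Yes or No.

Q has an ''-production, so Q ⇒ ''.

Yes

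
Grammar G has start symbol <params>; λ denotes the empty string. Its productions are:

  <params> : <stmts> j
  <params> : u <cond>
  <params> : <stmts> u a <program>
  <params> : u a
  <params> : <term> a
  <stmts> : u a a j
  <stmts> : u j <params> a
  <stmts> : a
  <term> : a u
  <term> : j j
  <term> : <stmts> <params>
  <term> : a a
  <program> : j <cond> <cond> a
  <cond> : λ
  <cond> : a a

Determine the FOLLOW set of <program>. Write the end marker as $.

{ $, a }

In <params> : <stmts> u a <program>: <program> is at the end, add FOLLOW(<params>) = { $, a }.
Union: FOLLOW(<program>) = { $, a }.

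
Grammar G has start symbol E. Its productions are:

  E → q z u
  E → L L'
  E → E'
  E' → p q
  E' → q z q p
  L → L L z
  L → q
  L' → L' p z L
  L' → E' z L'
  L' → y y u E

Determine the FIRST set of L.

From L → L L z: add FIRST(L) = { q }.
L → q contributes {q}.
Union: FIRST(L) = { q }.

{ q }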